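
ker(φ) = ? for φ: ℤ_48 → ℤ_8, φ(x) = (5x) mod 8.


Kernel = preimage of identity
ker(φ) = {x ∈ ℤ_48 : 5x ≡ 0 (mod 8)}. Since 8 | 48, φ is well-defined. The kernel is the cyclic subgroup ⟨8⟩ of ℤ_48 (order 6), i.e. {0, 8, 16, 24, 32, 40}

ker(φ) = {0, 8, 16, 24, 32, 40}


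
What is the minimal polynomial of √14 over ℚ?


√14 satisfies x² - 14 = 0, irreducible over ℚ since 14 is squarefree

Minimal polynomial: x² - 14


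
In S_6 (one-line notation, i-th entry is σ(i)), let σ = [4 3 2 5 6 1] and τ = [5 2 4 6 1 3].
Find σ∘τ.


σ∘τ: apply τ first, then σ
1 →τ 5 →σ 6
2 →τ 2 →σ 3
3 →τ 4 →σ 5
4 →τ 6 →σ 1
5 →τ 1 →σ 4
6 →τ 3 →σ 2

σ∘τ = [6 3 5 1 4 2]


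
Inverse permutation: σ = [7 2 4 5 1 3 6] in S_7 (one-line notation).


To find σ⁻¹, swap domain and range:
σ(1) = 7 → σ⁻¹(7) = 1
σ(2) = 2 → σ⁻¹(2) = 2
σ(3) = 4 → σ⁻¹(4) = 3
σ(4) = 5 → σ⁻¹(5) = 4
σ(5) = 1 → σ⁻¹(1) = 5
σ(6) = 3 → σ⁻¹(3) = 6
σ(7) = 6 → σ⁻¹(6) = 7

σ⁻¹ = [5 2 6 3 4 7 1]


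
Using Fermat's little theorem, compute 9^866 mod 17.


Fermat's little theorem: if p is prime and gcd(a,p)=1, then a^(p-1) ≡ 1 (mod p)
p = 17 is prime, gcd(9,17) = 1
Reduce exponent: 866 mod 16 = 2
So 9^866 ≡ 9^2 (mod 17)
9^2 mod 17 = 13

9^866 ≡ 13 (mod 17)


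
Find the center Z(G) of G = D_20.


Z(G) = {g ∈ G | gx = xg for all x ∈ G}
For even n, Z(D_n) = {e, r^(n/2)}: the 180° rotation r^10 commutes with every reflection and rotation

Z(D_20) = {e, r^10}


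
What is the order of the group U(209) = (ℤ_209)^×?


U(n) is the group of units mod n; |U(n)| = φ(n)
|U(209)| = φ(209) = 180

|U(209) = (ℤ_209)^×| = 180


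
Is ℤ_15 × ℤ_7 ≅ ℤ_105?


Comparing ℤ_15 × ℤ_7 and ℤ_105:
gcd(15,7) = 1, so ℤ_15 × ℤ_7 ≅ ℤ_105 (CRT)

Yes, ℤ_15 × ℤ_7 ≅ ℤ_105


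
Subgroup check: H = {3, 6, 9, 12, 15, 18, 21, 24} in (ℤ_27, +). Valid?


Subgroup test for H = {3, 6, 9, 12, 15, 18, 21, 24} in (ℤ_27, +):
(1) 0 ∈ H? No
(2) Closure: for all a,b ∈ H, (a+b) mod 27 ∈ H? No  [counterexample: 3 + 24 = 0 ∉ H]
(3) Inverses: for all a ∈ H, -a mod 27 ∈ H? Yes

No, H is not a subgroup of ℤ_27


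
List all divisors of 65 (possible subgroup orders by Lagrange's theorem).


Lagrange's theorem: |H| divides |G|
|G| = 65
Divisors of 65: 1, 5, 13, 65

Possible subgroup orders: {1, 5, 13, 65}


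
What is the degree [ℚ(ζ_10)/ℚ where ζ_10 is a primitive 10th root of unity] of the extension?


[ℚ(ζ_n):ℚ] = deg Φ_n(x) = φ(n). Here φ(10) = 4

[ℚ(ζ_10)/ℚ where ζ_10 is a primitive 10th root of unity] = 4


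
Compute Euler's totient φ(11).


φ(n) = count of k ∈ {1,...,n} with gcd(k,n)=1
Coprimes to 11: {1, 2, 3, 4, 5, 6, 7, 8, 9, 10}
Count: 10

φ(11) = 10


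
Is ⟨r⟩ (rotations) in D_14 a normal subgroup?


H = ⟨r⟩ (rotations) in D_14
The rotation subgroup ⟨r⟩ has index 2 in D_14, so it is normal

Yes, normal subgroup


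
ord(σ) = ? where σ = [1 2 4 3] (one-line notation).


Cycle decomposition: (3 4)
Cycle lengths: 2
Order = lcm(2) = 2

ord(σ) = 2


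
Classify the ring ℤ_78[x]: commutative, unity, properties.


ℤ_78 has zero divisors (2·39 ≡ 0), and these lift to constant zero divisors in ℤ_78[x]; so not an integral domain
Commutative: Yes
Integral domain: No
Has unity: Yes

ℤ_78[x]: Commutative=Yes, Unity=Yes


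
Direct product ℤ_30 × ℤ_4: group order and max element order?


|ℤ_30 × ℤ_4| = 30 × 4 = 120
Max element order = lcm(30,4) = 60
Cyclic? No (gcd=2)

|ℤ_30×ℤ_4| = 120, max element order = 60


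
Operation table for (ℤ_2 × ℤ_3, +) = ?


Elements: {(0,0), (0,1), (0,2), (1,0), (1,1), (1,2)}
Operation: componentwise addition mod (2, 3)
Entry (a, b) = ((a₁+b₁) mod 2, (a₂+b₂) mod 3)

Cayley table:
      | (0,0) | (0,1) | (0,2) | (1,0) | (1,1) | (1,2)
(0,0) | (0,0) | (0,1) | (0,2) | (1,0) | (1,1) | (1,2)
(0,1) | (0,1) | (0,2) | (0,0) | (1,1) | (1,2) | (1,0)
(0,2) | (0,2) | (0,0) | (0,1) | (1,2) | (1,0) | (1,1)
(1,0) | (1,0) | (1,1) | (1,2) | (0,0) | (0,1) | (0,2)
(1,1) | (1,1) | (1,2) | (1,0) | (0,1) | (0,2) | (0,0)
(1,2) | (1,2) | (1,0) | (1,1) | (0,2) | (0,0) | (0,1)


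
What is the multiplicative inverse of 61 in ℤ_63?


Use the extended Euclidean algorithm to write 1 = 61·s + 63·t; then s mod 63 is the inverse.
Euclidean algorithm:
  61 = 0·63 + 61
  63 = 1·61 + 2
  61 = 30·2 + 1
  2 = 2·1 + 0
gcd(61,63) = 1
Back-substitution gives: 61·(31) + 63·(-30) = 1
So 61⁻¹ ≡ 31 ≡ 31 (mod 63)
Check: 61 × 31 = 1891 ≡ 1 (mod 63) ✓

61⁻¹ ≡ 31 (mod 63)


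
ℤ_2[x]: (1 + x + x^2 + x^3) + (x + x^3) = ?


Add coefficients mod 2:
x^0: 1 + 0 = 1 (mod 2)
x^1: 1 + 1 = 0 (mod 2)
x^2: 1 + 0 = 1 (mod 2)
x^3: 1 + 1 = 0 (mod 2)
Result: 1 + x^2

f + g = 1 + x^2


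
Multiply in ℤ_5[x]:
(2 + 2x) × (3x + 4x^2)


Expand and collect like terms; reduce coefficients mod 5:
x^0: 2·0 = 0 ≡ 0 (mod 5)
x^1: 2·3 + 2·0 = 6 ≡ 1 (mod 5)
x^2: 2·4 + 2·3 = 14 ≡ 4 (mod 5)
x^3: 2·4 = 8 ≡ 3 (mod 5)
Result: x + 4x^2 + 3x^3

f · g = x + 4x^2 + 3x^3


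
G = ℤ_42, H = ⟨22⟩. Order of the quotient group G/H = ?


|⟨22⟩| = n / gcd(22, 42) = 42 / 2 = 21
H is normal (ℤ_42 is abelian).
|G/H| = |G| / |H| = 42 / 21 = 2

|G/H| = 2


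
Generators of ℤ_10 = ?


g generates ℤ_n iff gcd(g,n) = 1
Checking each g ∈ {1,...,9}:
gcd(1,10) = 1
gcd(2,10) = 2
gcd(3,10) = 1
gcd(4,10) = 2
gcd(5,10) = 5
gcd(6,10) = 2
gcd(7,10) = 1
gcd(8,10) = 2
gcd(9,10) = 1
Generators: {1, 3, 7, 9}
Number of generators = φ(10) = 4

Generators of ℤ_10 = {1, 3, 7, 9}


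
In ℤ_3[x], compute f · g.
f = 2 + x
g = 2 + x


Expand and collect like terms; reduce coefficients mod 3:
x^0: 2·2 = 4 ≡ 1 (mod 3)
x^1: 2·1 + 1·2 = 4 ≡ 1 (mod 3)
x^2: 1·1 = 1 ≡ 1 (mod 3)
Result: 1 + x + x^2

f · g = 1 + x + x^2


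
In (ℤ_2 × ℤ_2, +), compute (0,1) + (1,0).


Operation: componentwise addition mod (2, 2)
(0,1) + (1,0) = ((a₁+b₁) mod 2, (a₂+b₂) mod 2) with a = (0,1), b = (1,0)

(0,1) + (1,0) = (1,1)


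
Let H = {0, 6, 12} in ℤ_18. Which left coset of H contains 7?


7 + H = {7 + h (mod 18) : h ∈ H}
7+0=7, 7+6=13, 7+12=1
7 + H = {1, 7, 13} = 1 + H

7 + H = {1, 7, 13}


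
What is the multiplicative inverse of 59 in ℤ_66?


Use the extended Euclidean algorithm to write 1 = 59·s + 66·t; then s mod 66 is the inverse.
Euclidean algorithm:
  59 = 0·66 + 59
  66 = 1·59 + 7
  59 = 8·7 + 3
  7 = 2·3 + 1
  3 = 3·1 + 0
gcd(59,66) = 1
Back-substitution gives: 59·(-19) + 66·(17) = 1
So 59⁻¹ ≡ -19 ≡ 47 (mod 66)
Check: 59 × 47 = 2773 ≡ 1 (mod 66) ✓

59⁻¹ ≡ 47 (mod 66)


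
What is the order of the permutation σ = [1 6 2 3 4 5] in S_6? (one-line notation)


Cycle decomposition: (2 6 5 4 3)
Cycle lengths: 5
Order = lcm(5) = 5

ord(σ) = 5


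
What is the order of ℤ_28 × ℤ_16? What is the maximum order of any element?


|ℤ_28 × ℤ_16| = 28 × 16 = 448
Max element order = lcm(28,16) = 112
Cyclic? No (gcd=4)

|ℤ_28×ℤ_16| = 448, max element order = 112


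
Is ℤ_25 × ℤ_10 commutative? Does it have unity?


Direct product ring; commutative with unity (1,1); but (1,0)·(0,1) = (0,0) gives zero divisors, so not an integral domain
Commutative: Yes
Integral domain: No
Has unity: Yes

ℤ_25 × ℤ_10: Commutative=Yes, Unity=Yes


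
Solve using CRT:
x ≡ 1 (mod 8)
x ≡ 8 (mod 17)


m₁ = 8, m₂ = 17, gcd = 1, so CRT applies. M = m₁·m₂ = 136
Let M₁ = M/m₁ = 17, M₂ = M/m₂ = 8
Find y₁ ≡ M₁⁻¹ (mod m₁): 17⁻¹ ≡ 1 (mod 8)
Find y₂ ≡ M₂⁻¹ (mod m₂): 8⁻¹ ≡ 15 (mod 17)
x = a₁·M₁·y₁ + a₂·M₂·y₂ = 1·17·1 + 8·8·15 = 977
Reduce mod 136: x ≡ 25
Check: 25 mod 8 = 1 ✓, 25 mod 17 = 8 ✓

x ≡ 25 (mod 136)


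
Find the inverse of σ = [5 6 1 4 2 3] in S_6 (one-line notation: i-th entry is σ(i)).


To find σ⁻¹, swap domain and range:
σ(1) = 5 → σ⁻¹(5) = 1
σ(2) = 6 → σ⁻¹(6) = 2
σ(3) = 1 → σ⁻¹(1) = 3
σ(4) = 4 → σ⁻¹(4) = 4
σ(5) = 2 → σ⁻¹(2) = 5
σ(6) = 3 → σ⁻¹(3) = 6

σ⁻¹ = [3 5 6 4 1 2]


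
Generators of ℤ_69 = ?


g generates ℤ_n iff gcd(g,n) = 1
Prime factors of 69: 3, 23
Generators are g ∈ {1,...,68} not divisible by any of these primes.
Generators: {1, 2, 4, 5, 7, 8, 10, 11, 13, 14, 16, 17, 19, 20, 22, 25, 26, 28, 29, 31, 32, 34, 35, 37, 38, 40, 41, 43, 44, 47, 49, 50, 52, 53, 55, 56, 58, 59, 61, 62, 64, 65, 67, 68}
Number of generators = φ(69) = 44

Generators of ℤ_69 = {1, 2, 4, 5, 7, 8, 10, 11, 13, 14, 16, 17, 19, 20, 22, 25, 26, 28, 29, 31, 32, 34, 35, 37, 38, 40, 41, 43, 44, 47, 49, 50, 52, 53, 55, 56, 58, 59, 61, 62, 64, 65, 67, 68}


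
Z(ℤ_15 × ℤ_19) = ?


Z(G) = {g ∈ G | gx = xg for all x ∈ G}
Direct product of abelian groups is abelian, so Z(G) = G

Z(ℤ_15 × ℤ_19) = ℤ_15 × ℤ_19


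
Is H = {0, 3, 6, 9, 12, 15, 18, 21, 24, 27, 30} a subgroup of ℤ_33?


Subgroup test for H = {0, 3, 6, 9, 12, 15, 18, 21, 24, 27, 30} in (ℤ_33, +):
(1) 0 ∈ H? Yes
(2) Closure: for all a,b ∈ H, (a+b) mod 33 ∈ H? Yes
(3) Inverses: for all a ∈ H, -a mod 33 ∈ H? Yes

Yes, H is a subgroup of ℤ_33


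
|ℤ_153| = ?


ℤ_n has n elements.

|ℤ_153| = 153


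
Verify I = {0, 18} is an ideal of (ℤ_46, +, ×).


Check ideal conditions for I = {0, 18} in ℤ_46:
(1) I is an additive subgroup? No
(2) For r ∈ ℤ_46 and a ∈ I: r·a ∈ I? No  [counterexample: r=2, a=18, r·a mod 46 = 36 ∉ I]

No, I is not an ideal of ℤ_46


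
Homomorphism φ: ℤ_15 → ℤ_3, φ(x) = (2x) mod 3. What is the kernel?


Kernel = preimage of identity
ker(φ) = {x ∈ ℤ_15 : 2x ≡ 0 (mod 3)}. Since 3 | 15, φ is well-defined. The kernel is the cyclic subgroup ⟨3⟩ of ℤ_15 (order 5), i.e. {0, 3, 6, 9, 12}

ker(φ) = {0, 3, 6, 9, 12}


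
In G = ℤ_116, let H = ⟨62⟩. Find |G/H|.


|⟨62⟩| = n / gcd(62, 116) = 116 / 2 = 58
H is normal (ℤ_116 is abelian).
|G/H| = |G| / |H| = 116 / 58 = 2

|G/H| = 2


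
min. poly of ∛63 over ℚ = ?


∛63 satisfies x³ - 63 = 0, irreducible over ℚ (no rational root; 63 is not a perfect cube)

Minimal polynomial: x³ - 63


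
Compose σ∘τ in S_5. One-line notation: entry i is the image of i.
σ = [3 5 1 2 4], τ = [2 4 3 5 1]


σ∘τ: apply τ first, then σ
1 →τ 2 →σ 5
2 →τ 4 →σ 2
3 →τ 3 →σ 1
4 →τ 5 →σ 4
5 →τ 1 →σ 3

σ∘τ = [5 2 1 4 3]


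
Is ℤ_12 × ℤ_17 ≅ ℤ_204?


Comparing ℤ_12 × ℤ_17 and ℤ_204:
gcd(12,17) = 1, so ℤ_12 × ℤ_17 ≅ ℤ_204 (CRT)

Yes, ℤ_12 × ℤ_17 ≅ ℤ_204


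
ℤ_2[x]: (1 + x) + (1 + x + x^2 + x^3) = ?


Add coefficients mod 2:
x^0: 1 + 1 = 0 (mod 2)
x^1: 1 + 1 = 0 (mod 2)
x^2: 0 + 1 = 1 (mod 2)
x^3: 0 + 1 = 1 (mod 2)
Result: x^2 + x^3

f + g = x^2 + x^3


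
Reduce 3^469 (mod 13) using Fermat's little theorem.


Fermat's little theorem: if p is prime and gcd(a,p)=1, then a^(p-1) ≡ 1 (mod p)
p = 13 is prime, gcd(3,13) = 1
Reduce exponent: 469 mod 12 = 1
So 3^469 ≡ 3^1 (mod 13)
3^1 mod 13 = 3

3^469 ≡ 3 (mod 13)


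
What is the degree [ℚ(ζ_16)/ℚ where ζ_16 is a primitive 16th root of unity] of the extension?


[ℚ(ζ_n):ℚ] = deg Φ_n(x) = φ(n). Here φ(16) = 8

[ℚ(ζ_16)/ℚ where ζ_16 is a primitive 16th root of unity] = 8


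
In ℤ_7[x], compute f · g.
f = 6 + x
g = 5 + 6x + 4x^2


Expand and collect like terms; reduce coefficients mod 7:
x^0: 6·5 = 30 ≡ 2 (mod 7)
x^1: 6·6 + 1·5 = 41 ≡ 6 (mod 7)
x^2: 6·4 + 1·6 = 30 ≡ 2 (mod 7)
x^3: 1·4 = 4 ≡ 4 (mod 7)
Result: 2 + 6x + 2x^2 + 4x^3

f · g = 2 + 6x + 2x^2 + 4x^3


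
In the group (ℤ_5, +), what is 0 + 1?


Operation: addition mod 5
0 + 1 = (a + b) mod 5 with a = 0, b = 1

0 + 1 = 1


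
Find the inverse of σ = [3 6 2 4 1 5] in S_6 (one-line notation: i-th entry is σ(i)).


To find σ⁻¹, swap domain and range:
σ(1) = 3 → σ⁻¹(3) = 1
σ(2) = 6 → σ⁻¹(6) = 2
σ(3) = 2 → σ⁻¹(2) = 3
σ(4) = 4 → σ⁻¹(4) = 4
σ(5) = 1 → σ⁻¹(1) = 5
σ(6) = 5 → σ⁻¹(5) = 6

σ⁻¹ = [5 3 1 4 6 2]


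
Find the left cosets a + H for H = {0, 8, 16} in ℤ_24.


H = {0, 8, 16}, |H| = 3
Number of cosets = |G|/|H| = 24/3 = 8
0 + H = {0, 8, 16}
1 + H = {1, 9, 17}
2 + H = {2, 10, 18}
3 + H = {3, 11, 19}
4 + H = {4, 12, 20}
5 + H = {5, 13, 21}
6 + H = {6, 14, 22}
7 + H = {7, 15, 23}

Cosets: 0+H={0,8,16}; 1+H={1,9,17}; 2+H={2,10,18}; 3+H={3,11,19}; 4+H={4,12,20}; 5+H={5,13,21}; 6+H={6,14,22}; 7+H={7,15,23}


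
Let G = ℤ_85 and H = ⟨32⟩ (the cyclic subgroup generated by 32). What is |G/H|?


|⟨32⟩| = n / gcd(32, 85) = 85 / 1 = 85
H is normal (ℤ_85 is abelian).
|G/H| = |G| / |H| = 85 / 85 = 1

|G/H| = 1


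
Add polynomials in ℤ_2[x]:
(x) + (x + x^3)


Add coefficients mod 2:
x^0: 0 + 0 = 0 (mod 2)
x^1: 1 + 1 = 0 (mod 2)
x^2: 0 + 0 = 0 (mod 2)
x^3: 0 + 1 = 1 (mod 2)
Result: x^3

f + g = x^3


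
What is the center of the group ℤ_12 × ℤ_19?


Z(G) = {g ∈ G | gx = xg for all x ∈ G}
Direct product of abelian groups is abelian, so Z(G) = G

Z(ℤ_12 × ℤ_19) = ℤ_12 × ℤ_19


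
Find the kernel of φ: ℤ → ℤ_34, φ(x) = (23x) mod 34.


Kernel = preimage of identity
ker(φ) = {x ∈ ℤ : 23x ≡ 0 (mod 34)}. gcd(23,34) = 1, so 23x ≡ 0 (mod 34) ⟺ x ≡ 0 (mod 34/1 = 34). Hence ker(φ) = 34ℤ

ker(φ) = 34ℤ


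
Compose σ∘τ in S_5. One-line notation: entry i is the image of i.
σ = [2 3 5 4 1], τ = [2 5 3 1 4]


σ∘τ: apply τ first, then σ
1 →τ 2 →σ 3
2 →τ 5 →σ 1
3 →τ 3 →σ 5
4 →τ 1 →σ 2
5 →τ 4 →σ 4

σ∘τ = [3 1 5 2 4]


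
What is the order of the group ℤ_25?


ℤ_n has n elements.

|ℤ_25| = 25


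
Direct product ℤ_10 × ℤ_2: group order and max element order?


|ℤ_10 × ℤ_2| = 10 × 2 = 20
Max element order = lcm(10,2) = 10
Cyclic? No (gcd=2)

|ℤ_10×ℤ_2| = 20, max element order = 10


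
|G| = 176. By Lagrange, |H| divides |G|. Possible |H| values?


Lagrange's theorem: |H| divides |G|
|G| = 176
Divisors of 176: 1, 2, 4, 8, 11, 16, 22, 44, 88, 176

Possible subgroup orders: {1, 2, 4, 8, 11, 16, 22, 44, 88, 176}


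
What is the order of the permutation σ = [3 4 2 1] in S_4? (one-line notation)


Cycle decomposition: (1 3 2 4)
Cycle lengths: 4
Order = lcm(4) = 4

ord(σ) = 4


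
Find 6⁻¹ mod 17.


Use the extended Euclidean algorithm to write 1 = 6·s + 17·t; then s mod 17 is the inverse.
Euclidean algorithm:
  6 = 0·17 + 6
  17 = 2·6 + 5
  6 = 1·5 + 1
  5 = 5·1 + 0
gcd(6,17) = 1
Back-substitution gives: 6·(3) + 17·(-1) = 1
So 6⁻¹ ≡ 3 ≡ 3 (mod 17)
Check: 6 × 3 = 18 ≡ 1 (mod 17) ✓

6⁻¹ ≡ 3 (mod 17)


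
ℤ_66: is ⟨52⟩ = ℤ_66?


g generates ℤ_n iff gcd(g, n) = 1
gcd(52, 66) = 2
Since gcd = 2 ≠ 1, ⟨52⟩ has order 33 < 66, so 52 is not a generator.

No, 52 does not generate ℤ_66


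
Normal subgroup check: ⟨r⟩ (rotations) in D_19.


H = ⟨r⟩ (rotations) in D_19
The rotation subgroup ⟨r⟩ has index 2 in D_19, so it is normal

Yes, normal subgroup


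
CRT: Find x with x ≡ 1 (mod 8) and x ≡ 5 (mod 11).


m₁ = 8, m₂ = 11, gcd = 1, so CRT applies. M = m₁·m₂ = 88
Let M₁ = M/m₁ = 11, M₂ = M/m₂ = 8
Find y₁ ≡ M₁⁻¹ (mod m₁): 11⁻¹ ≡ 3 (mod 8)
Find y₂ ≡ M₂⁻¹ (mod m₂): 8⁻¹ ≡ 7 (mod 11)
x = a₁·M₁·y₁ + a₂·M₂·y₂ = 1·11·3 + 5·8·7 = 313
Reduce mod 88: x ≡ 49
Check: 49 mod 8 = 1 ✓, 49 mod 11 = 5 ✓

x ≡ 49 (mod 88)


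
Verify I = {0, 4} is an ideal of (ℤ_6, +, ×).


Check ideal conditions for I = {0, 4} in ℤ_6:
(1) I is an additive subgroup? No
(2) For r ∈ ℤ_6 and a ∈ I: r·a ∈ I? No  [counterexample: r=2, a=4, r·a mod 6 = 2 ∉ I]

No, I is not an ideal of ℤ_6


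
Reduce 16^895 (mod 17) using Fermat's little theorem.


Fermat's little theorem: if p is prime and gcd(a,p)=1, then a^(p-1) ≡ 1 (mod p)
p = 17 is prime, gcd(16,17) = 1
Reduce exponent: 895 mod 16 = 15
So 16^895 ≡ 16^15 (mod 17)
16^15 mod 17 = 16

16^895 ≡ 16 (mod 17)


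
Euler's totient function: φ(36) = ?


Factor n: 36 = 2^2 × 3^2
φ(n) = n · ∏(1 - 1/p) over distinct primes p | n
φ(36) = 36 · (1 - 1/2) · (1 - 1/3) = 12

φ(36) = 12


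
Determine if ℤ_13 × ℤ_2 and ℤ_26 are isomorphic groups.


Comparing ℤ_13 × ℤ_2 and ℤ_26:
gcd(13,2) = 1, so ℤ_13 × ℤ_2 ≅ ℤ_26 (CRT)

Yes, ℤ_13 × ℤ_2 ≅ ℤ_26


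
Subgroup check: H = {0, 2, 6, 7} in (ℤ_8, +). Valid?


Subgroup test for H = {0, 2, 6, 7} in (ℤ_8, +):
(1) 0 ∈ H? Yes
(2) Closure: for all a,b ∈ H, (a+b) mod 8 ∈ H? No  [counterexample: 2 + 2 = 4 ∉ H]
(3) Inverses: for all a ∈ H, -a mod 8 ∈ H? No

No, H is not a subgroup of ℤ_8


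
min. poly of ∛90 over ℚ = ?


∛90 satisfies x³ - 90 = 0, irreducible over ℚ (no rational root; 90 is not a perfect cube)

Minimal polynomial: x³ - 90


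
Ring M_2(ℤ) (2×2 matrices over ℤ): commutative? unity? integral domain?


Matrix multiplication is non-commutative for n ≥ 2; the identity matrix I is the unity; singular matrices give zero divisors, so not an integral domain
Commutative: No
Integral domain: No
Has unity: Yes

M_2(ℤ) (2×2 matrices over ℤ): Commutative=No, Unity=Yes


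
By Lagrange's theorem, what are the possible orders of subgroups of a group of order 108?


Lagrange's theorem: |H| divides |G|
|G| = 108
Divisors of 108: 1, 2, 3, 4, 6, 9, 12, 18, 27, 36, 54, 108

Possible subgroup orders: {1, 2, 3, 4, 6, 9, 12, 18, 27, 36, 54, 108}


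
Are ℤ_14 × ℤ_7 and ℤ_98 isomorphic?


Comparing ℤ_14 × ℤ_7 and ℤ_98:
gcd(14,7) = 7 ≠ 1. Max element order in ℤ_14×ℤ_7 is lcm(14,7) = 14 < 98, so it has no element of order 98

No, ℤ_14 × ℤ_7 ≇ ℤ_98


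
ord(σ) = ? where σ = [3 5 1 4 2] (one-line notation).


Cycle decomposition: (1 3) (2 5)
Cycle lengths: 2, 2
Order = lcm(2, 2) = 2

ord(σ) = 2


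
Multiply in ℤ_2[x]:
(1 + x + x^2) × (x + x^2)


Expand and collect like terms; reduce coefficients mod 2:
x^0: 1·0 = 0 ≡ 0 (mod 2)
x^1: 1·1 + 1·0 = 1 ≡ 1 (mod 2)
x^2: 1·1 + 1·1 + 1·0 = 2 ≡ 0 (mod 2)
x^3: 1·1 + 1·1 = 2 ≡ 0 (mod 2)
x^4: 1·1 = 1 ≡ 1 (mod 2)
Result: x + x^4

f · g = x + x^4


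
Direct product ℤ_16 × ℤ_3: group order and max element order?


|ℤ_16 × ℤ_3| = 16 × 3 = 48
Max element order = lcm(16,3) = 48
Cyclic? Yes (gcd=1)

|ℤ_16×ℤ_3| = 48, max element order = 48


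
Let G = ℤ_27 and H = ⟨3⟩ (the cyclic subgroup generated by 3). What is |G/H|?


|⟨3⟩| = n / gcd(3, 27) = 27 / 3 = 9
H is normal (ℤ_27 is abelian).
|G/H| = |G| / |H| = 27 / 9 = 3

|G/H| = 3


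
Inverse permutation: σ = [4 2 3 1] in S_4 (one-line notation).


To find σ⁻¹, swap domain and range:
σ(1) = 4 → σ⁻¹(4) = 1
σ(2) = 2 → σ⁻¹(2) = 2
σ(3) = 3 → σ⁻¹(3) = 3
σ(4) = 1 → σ⁻¹(1) = 4

σ⁻¹ = [4 2 3 1]


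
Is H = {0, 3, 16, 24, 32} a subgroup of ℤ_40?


Subgroup test for H = {0, 3, 16, 24, 32} in (ℤ_40, +):
(1) 0 ∈ H? Yes
(2) Closure: for all a,b ∈ H, (a+b) mod 40 ∈ H? No  [counterexample: 3 + 3 = 6 ∉ H]
(3) Inverses: for all a ∈ H, -a mod 40 ∈ H? No

No, H is not a subgroup of ℤ_40


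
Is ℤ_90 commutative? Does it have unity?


ℤ_90 is a commutative ring with unity 1; 90 = 2×45 is composite, so 2·45 ≡ 0 gives zero divisors (not an integral domain)
Commutative: Yes
Integral domain: No
Has unity: Yes

ℤ_90: Commutative=Yes, Unity=Yes


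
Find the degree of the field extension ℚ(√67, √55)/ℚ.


[ℚ(√67,√55):ℚ] = [ℚ(√67,√55):ℚ(√67)]·[ℚ(√67):ℚ] = 2·2 = 4

[ℚ(√67, √55)/ℚ] = 4


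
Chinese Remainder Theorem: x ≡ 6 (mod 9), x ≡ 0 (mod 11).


m₁ = 9, m₂ = 11, gcd = 1, so CRT applies. M = m₁·m₂ = 99
Let M₁ = M/m₁ = 11, M₂ = M/m₂ = 9
Find y₁ ≡ M₁⁻¹ (mod m₁): 11⁻¹ ≡ 5 (mod 9)
Find y₂ ≡ M₂⁻¹ (mod m₂): 9⁻¹ ≡ 5 (mod 11)
x = a₁·M₁·y₁ + a₂·M₂·y₂ = 6·11·5 + 0·9·5 = 330
Reduce mod 99: x ≡ 33
Check: 33 mod 9 = 6 ✓, 33 mod 11 = 0 ✓

x ≡ 33 (mod 99)


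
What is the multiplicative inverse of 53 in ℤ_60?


Use the extended Euclidean algorithm to write 1 = 53·s + 60·t; then s mod 60 is the inverse.
Euclidean algorithm:
  53 = 0·60 + 53
  60 = 1·53 + 7
  53 = 7·7 + 4
  7 = 1·4 + 3
  4 = 1·3 + 1
  3 = 3·1 + 0
gcd(53,60) = 1
Back-substitution gives: 53·(17) + 60·(-15) = 1
So 53⁻¹ ≡ 17 ≡ 17 (mod 60)
Check: 53 × 17 = 901 ≡ 1 (mod 60) ✓

53⁻¹ ≡ 17 (mod 60)


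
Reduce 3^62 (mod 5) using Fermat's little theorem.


Fermat's little theorem: if p is prime and gcd(a,p)=1, then a^(p-1) ≡ 1 (mod p)
p = 5 is prime, gcd(3,5) = 1
Reduce exponent: 62 mod 4 = 2
So 3^62 ≡ 3^2 (mod 5)
3^2 mod 5 = 4

3^62 ≡ 4 (mod 5)


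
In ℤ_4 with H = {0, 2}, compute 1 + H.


1 + H = {1 + h (mod 4) : h ∈ H}
1+0=1, 1+2=3

1 + H = {1, 3}


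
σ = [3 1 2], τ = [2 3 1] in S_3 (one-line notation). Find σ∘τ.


σ∘τ: apply τ first, then σ
1 →τ 2 →σ 1
2 →τ 3 →σ 2
3 →τ 1 →σ 3

σ∘τ = [1 2 3]


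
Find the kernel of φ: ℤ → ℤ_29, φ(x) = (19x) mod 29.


Kernel = preimage of identity
ker(φ) = {x ∈ ℤ : 19x ≡ 0 (mod 29)}. gcd(19,29) = 1, so 19x ≡ 0 (mod 29) ⟺ x ≡ 0 (mod 29/1 = 29). Hence ker(φ) = 29ℤ

ker(φ) = 29ℤ


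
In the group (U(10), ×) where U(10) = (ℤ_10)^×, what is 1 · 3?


Operation: multiplication mod 10
1 · 3 = (a × b) mod 10 with a = 1, b = 3

1 · 3 = 3


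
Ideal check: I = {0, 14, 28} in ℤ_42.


Check ideal conditions for I = {0, 14, 28} in ℤ_42:
(1) I is an additive subgroup? Yes
(2) For r ∈ ℤ_42 and a ∈ I: r·a ∈ I? Yes

Yes, I is an ideal of ℤ_42


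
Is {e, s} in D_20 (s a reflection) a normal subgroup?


H = {e, s} in D_20 (s a reflection)
r·s·r⁻¹ = sr⁻² ≠ s for n ≥ 3, so {e, s} is not closed under conjugation

No, not a normal subgroup


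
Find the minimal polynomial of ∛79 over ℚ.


∛79 satisfies x³ - 79 = 0, irreducible over ℚ (no rational root; 79 is not a perfect cube)

Minimal polynomial: x³ - 79


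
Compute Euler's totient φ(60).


Factor n: 60 = 2^2 × 3 × 5
φ(n) = n · ∏(1 - 1/p) over distinct primes p | n
φ(60) = 60 · (1 - 1/2) · (1 - 1/3) · (1 - 1/5) = 16

φ(60) = 16


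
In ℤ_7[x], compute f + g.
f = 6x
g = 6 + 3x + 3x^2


Add coefficients mod 7:
x^0: 0 + 6 = 6 (mod 7)
x^1: 6 + 3 = 2 (mod 7)
x^2: 0 + 3 = 3 (mod 7)
Result: 6 + 2x + 3x^2

f + g = 6 + 2x + 3x^2


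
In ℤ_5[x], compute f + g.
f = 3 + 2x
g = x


Add coefficients mod 5:
x^0: 3 + 0 = 3 (mod 5)
x^1: 2 + 1 = 3 (mod 5)
Result: 3 + 3x

f + g = 3 + 3x


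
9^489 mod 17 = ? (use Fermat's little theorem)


Fermat's little theorem: if p is prime and gcd(a,p)=1, then a^(p-1) ≡ 1 (mod p)
p = 17 is prime, gcd(9,17) = 1
Reduce exponent: 489 mod 16 = 9
So 9^489 ≡ 9^9 (mod 17)
9^9 mod 17 = 9

9^489 ≡ 9 (mod 17)


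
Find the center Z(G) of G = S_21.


Z(G) = {g ∈ G | gx = xg for all x ∈ G}
S_n is non-abelian for n ≥ 3; Z(S_21) is trivial

Z(S_21) = {e}


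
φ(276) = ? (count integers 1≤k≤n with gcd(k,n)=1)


Factor n: 276 = 2^2 × 3 × 23
φ(n) = n · ∏(1 - 1/p) over distinct primes p | n
φ(276) = 276 · (1 - 1/2) · (1 - 1/3) · (1 - 1/23) = 88

φ(276) = 88


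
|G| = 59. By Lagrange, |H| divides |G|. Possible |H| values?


Lagrange's theorem: |H| divides |G|
|G| = 59
Divisors of 59: 1, 59

Possible subgroup orders: {1, 59}


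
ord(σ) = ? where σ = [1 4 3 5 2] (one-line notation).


Cycle decomposition: (2 4 5)
Cycle lengths: 3
Order = lcm(3) = 3

ord(σ) = 3


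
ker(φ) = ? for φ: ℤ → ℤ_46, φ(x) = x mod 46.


Kernel = preimage of identity
ker(φ) = {x ∈ ℤ : x ≡ 0 (mod 46)} = 46ℤ = {0, ±46, ±92, ...}

ker(φ) = 46ℤ


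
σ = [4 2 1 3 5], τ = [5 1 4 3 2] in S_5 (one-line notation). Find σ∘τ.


σ∘τ: apply τ first, then σ
1 →τ 5 →σ 5
2 →τ 1 →σ 4
3 →τ 4 →σ 3
4 →τ 3 →σ 1
5 →τ 2 →σ 2

σ∘τ = [5 4 3 1 2]


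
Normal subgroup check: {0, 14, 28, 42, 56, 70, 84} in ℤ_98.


H = {0, 14, 28, 42, 56, 70, 84} in ℤ_98
ℤ_98 is abelian; every subgroup of an abelian group is normal

Yes, normal subgroup


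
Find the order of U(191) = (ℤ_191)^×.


U(n) is the group of units mod n; |U(n)| = φ(n)
|U(191)| = φ(191) = 190

|U(191) = (ℤ_191)^×| = 190


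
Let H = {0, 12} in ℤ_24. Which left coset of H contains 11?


11 + H = {11 + h (mod 24) : h ∈ H}
11+0=11, 11+12=23

11 + H = {11, 23}


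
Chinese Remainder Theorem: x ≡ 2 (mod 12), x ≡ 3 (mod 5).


m₁ = 12, m₂ = 5, gcd = 1, so CRT applies. M = m₁·m₂ = 60
Let M₁ = M/m₁ = 5, M₂ = M/m₂ = 12
Find y₁ ≡ M₁⁻¹ (mod m₁): 5⁻¹ ≡ 5 (mod 12)
Find y₂ ≡ M₂⁻¹ (mod m₂): 12⁻¹ ≡ 3 (mod 5)
x = a₁·M₁·y₁ + a₂·M₂·y₂ = 2·5·5 + 3·12·3 = 158
Reduce mod 60: x ≡ 38
Check: 38 mod 12 = 2 ✓, 38 mod 5 = 3 ✓

x ≡ 38 (mod 60)


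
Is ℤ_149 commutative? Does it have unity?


ℤ_149 is a commutative ring with unity 1; 149 is prime, so ℤ_149 is a field (hence an integral domain)
Commutative: Yes
Integral domain: Yes
Has unity: Yes

ℤ_149: Commutative=Yes, Unity=Yes


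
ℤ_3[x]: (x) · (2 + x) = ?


Expand and collect like terms; reduce coefficients mod 3:
x^0: 0·2 = 0 ≡ 0 (mod 3)
x^1: 0·1 + 1·2 = 2 ≡ 2 (mod 3)
x^2: 1·1 = 1 ≡ 1 (mod 3)
Result: 2x + x^2

f · g = 2x + x^2


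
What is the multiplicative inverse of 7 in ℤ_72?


Use the extended Euclidean algorithm to write 1 = 7·s + 72·t; then s mod 72 is the inverse.
Euclidean algorithm:
  7 = 0·72 + 7
  72 = 10·7 + 2
  7 = 3·2 + 1
  2 = 2·1 + 0
gcd(7,72) = 1
Back-substitution gives: 7·(31) + 72·(-3) = 1
So 7⁻¹ ≡ 31 ≡ 31 (mod 72)
Check: 7 × 31 = 217 ≡ 1 (mod 72) ✓

7⁻¹ ≡ 31 (mod 72)


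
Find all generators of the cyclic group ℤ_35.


g generates ℤ_n iff gcd(g,n) = 1
Prime factors of 35: 5, 7
Generators are g ∈ {1,...,34} not divisible by any of these primes.
Generators: {1, 2, 3, 4, 6, 8, 9, 11, 12, 13, 16, 17, 18, 19, 22, 23, 24, 26, 27, 29, 31, 32, 33, 34}
Number of generators = φ(35) = 24

Generators of ℤ_35 = {1, 2, 3, 4, 6, 8, 9, 11, 12, 13, 16, 17, 18, 19, 22, 23, 24, 26, 27, 29, 31, 32, 33, 34}


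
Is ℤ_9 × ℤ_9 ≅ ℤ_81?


Comparing ℤ_9 × ℤ_9 and ℤ_81:
gcd(9,9) = 9 ≠ 1. Max element order in ℤ_9×ℤ_9 is lcm(9,9) = 9 < 81, so it has no element of order 81

No, ℤ_9 × ℤ_9 ≇ ℤ_81


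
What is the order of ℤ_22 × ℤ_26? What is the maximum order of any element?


|ℤ_22 × ℤ_26| = 22 × 26 = 572
Max element order = lcm(22,26) = 286
Cyclic? No (gcd=2)

|ℤ_22×ℤ_26| = 572, max element order = 286


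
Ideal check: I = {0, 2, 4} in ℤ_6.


Check ideal conditions for I = {0, 2, 4} in ℤ_6:
(1) I is an additive subgroup? Yes
(2) For r ∈ ℤ_6 and a ∈ I: r·a ∈ I? Yes

Yes, I is an ideal of ℤ_6


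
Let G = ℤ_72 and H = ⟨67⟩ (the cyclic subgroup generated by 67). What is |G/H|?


|⟨67⟩| = n / gcd(67, 72) = 72 / 1 = 72
H is normal (ℤ_72 is abelian).
|G/H| = |G| / |H| = 72 / 72 = 1

|G/H| = 1


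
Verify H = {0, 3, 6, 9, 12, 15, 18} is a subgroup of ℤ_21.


Subgroup test for H = {0, 3, 6, 9, 12, 15, 18} in (ℤ_21, +):
(1) 0 ∈ H? Yes
(2) Closure: for all a,b ∈ H, (a+b) mod 21 ∈ H? Yes
(3) Inverses: for all a ∈ H, -a mod 21 ∈ H? Yes

Yes, H is a subgroup of ℤ_21


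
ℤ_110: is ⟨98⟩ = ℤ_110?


g generates ℤ_n iff gcd(g, n) = 1
gcd(98, 110) = 2
Since gcd = 2 ≠ 1, ⟨98⟩ has order 55 < 110, so 98 is not a generator.

No, 98 does not generate ℤ_110


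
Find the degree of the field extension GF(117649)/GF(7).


GF(117649) = GF(7^6), so the extension degree is 6

[GF(117649)/GF(7)] = 6


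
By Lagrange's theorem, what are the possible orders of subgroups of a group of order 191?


Lagrange's theorem: |H| divides |G|
|G| = 191
Divisors of 191: 1, 191

Possible subgroup orders: {1, 191}


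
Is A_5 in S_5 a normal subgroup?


H = A_5 in S_5
A_5 has index 2 in S_5, and every subgroup of index 2 is normal

Yes, normal subgroup


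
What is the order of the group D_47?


|D_n| = 2n (n rotations and n reflections)
|D_47| = 2×47 = 94

|D_47| = 94


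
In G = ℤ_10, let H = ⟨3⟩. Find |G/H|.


|⟨3⟩| = n / gcd(3, 10) = 10 / 1 = 10
H is normal (ℤ_10 is abelian).
|G/H| = |G| / |H| = 10 / 10 = 1

|G/H| = 1


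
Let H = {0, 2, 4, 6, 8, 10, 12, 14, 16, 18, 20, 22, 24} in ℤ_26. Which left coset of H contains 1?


1 + H = {1 + h (mod 26) : h ∈ H}
1+0=1, 1+2=3, 1+4=5, 1+6=7, 1+8=9, 1+10=11, 1+12=13, 1+14=15, 1+16=17, 1+18=19, 1+20=21, 1+22=23, 1+24=25

1 + H = {1, 3, 5, 7, 9, 11, 13, 15, 17, 19, 21, 23, 25}


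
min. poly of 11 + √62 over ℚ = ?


Let α = 11 + √62. Then α - 11 = √62, so (α - 11)² = 62, giving α² - 22α + 59 = 0. Degree 2 and α ∉ ℚ, so this is the minimal polynomial.

Minimal polynomial: x² - 22x + 59


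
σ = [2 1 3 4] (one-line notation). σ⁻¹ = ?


To find σ⁻¹, swap domain and range:
σ(1) = 2 → σ⁻¹(2) = 1
σ(2) = 1 → σ⁻¹(1) = 2
σ(3) = 3 → σ⁻¹(3) = 3
σ(4) = 4 → σ⁻¹(4) = 4

σ⁻¹ = [2 1 3 4]


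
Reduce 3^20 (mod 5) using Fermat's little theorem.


Fermat's little theorem: if p is prime and gcd(a,p)=1, then a^(p-1) ≡ 1 (mod p)
p = 5 is prime, gcd(3,5) = 1
Reduce exponent: 20 mod 4 = 0
So 3^20 ≡ 3^0 (mod 5)
3^0 = 1

3^20 ≡ 1 (mod 5)


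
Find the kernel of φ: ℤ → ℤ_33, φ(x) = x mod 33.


Kernel = preimage of identity
ker(φ) = {x ∈ ℤ : x ≡ 0 (mod 33)} = 33ℤ = {0, ±33, ±66, ...}

ker(φ) = 33ℤ


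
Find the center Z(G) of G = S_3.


Z(G) = {g ∈ G | gx = xg for all x ∈ G}
S_n is non-abelian for n ≥ 3; Z(S_3) is trivial

Z(S_3) = {e}


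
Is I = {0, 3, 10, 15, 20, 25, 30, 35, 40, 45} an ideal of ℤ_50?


Check ideal conditions for I = {0, 3, 10, 15, 20, 25, 30, 35, 40, 45} in ℤ_50:
(1) I is an additive subgroup? No
(2) For r ∈ ℤ_50 and a ∈ I: r·a ∈ I? No  [counterexample: r=2, a=3, r·a mod 50 = 6 ∉ I]

No, I is not an ideal of ℤ_50


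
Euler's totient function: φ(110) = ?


Factor n: 110 = 2 × 5 × 11
φ(n) = n · ∏(1 - 1/p) over distinct primes p | n
φ(110) = 110 · (1 - 1/2) · (1 - 1/5) · (1 - 1/11) = 40

φ(110) = 40


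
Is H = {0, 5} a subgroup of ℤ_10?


Subgroup test for H = {0, 5} in (ℤ_10, +):
(1) 0 ∈ H? Yes
(2) Closure: for all a,b ∈ H, (a+b) mod 10 ∈ H? Yes
(3) Inverses: for all a ∈ H, -a mod 10 ∈ H? Yes

Yes, H is a subgroup of ℤ_10


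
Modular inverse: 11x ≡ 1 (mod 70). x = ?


Use the extended Euclidean algorithm to write 1 = 11·s + 70·t; then s mod 70 is the inverse.
Euclidean algorithm:
  11 = 0·70 + 11
  70 = 6·11 + 4
  11 = 2·4 + 3
  4 = 1·3 + 1
  3 = 3·1 + 0
gcd(11,70) = 1
Back-substitution gives: 11·(-19) + 70·(3) = 1
So 11⁻¹ ≡ -19 ≡ 51 (mod 70)
Check: 11 × 51 = 561 ≡ 1 (mod 70) ✓

11⁻¹ ≡ 51 (mod 70)


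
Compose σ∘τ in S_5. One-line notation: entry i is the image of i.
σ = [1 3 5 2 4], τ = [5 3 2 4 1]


σ∘τ: apply τ first, then σ
1 →τ 5 →σ 4
2 →τ 3 →σ 5
3 →τ 2 →σ 3
4 →τ 4 →σ 2
5 →τ 1 →σ 1

σ∘τ = [4 5 3 2 1]


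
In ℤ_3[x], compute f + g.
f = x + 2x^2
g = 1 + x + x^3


Add coefficients mod 3:
x^0: 0 + 1 = 1 (mod 3)
x^1: 1 + 1 = 2 (mod 3)
x^2: 2 + 0 = 2 (mod 3)
x^3: 0 + 1 = 1 (mod 3)
Result: 1 + 2x + 2x^2 + x^3

f + g = 1 + 2x + 2x^2 + x^3


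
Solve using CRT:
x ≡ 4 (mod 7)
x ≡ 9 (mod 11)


m₁ = 7, m₂ = 11, gcd = 1, so CRT applies. M = m₁·m₂ = 77
Let M₁ = M/m₁ = 11, M₂ = M/m₂ = 7
Find y₁ ≡ M₁⁻¹ (mod m₁): 11⁻¹ ≡ 2 (mod 7)
Find y₂ ≡ M₂⁻¹ (mod m₂): 7⁻¹ ≡ 8 (mod 11)
x = a₁·M₁·y₁ + a₂·M₂·y₂ = 4·11·2 + 9·7·8 = 592
Reduce mod 77: x ≡ 53
Check: 53 mod 7 = 4 ✓, 53 mod 11 = 9 ✓

x ≡ 53 (mod 77)


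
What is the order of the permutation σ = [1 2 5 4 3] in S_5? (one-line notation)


Cycle decomposition: (3 5)
Cycle lengths: 2
Order = lcm(2) = 2

ord(σ) = 2


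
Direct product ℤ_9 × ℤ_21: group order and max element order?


|ℤ_9 × ℤ_21| = 9 × 21 = 189
Max element order = lcm(9,21) = 63
Cyclic? No (gcd=3)

|ℤ_9×ℤ_21| = 189, max element order = 63


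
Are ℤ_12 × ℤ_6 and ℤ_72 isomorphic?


Comparing ℤ_12 × ℤ_6 and ℤ_72:
gcd(12,6) = 6 ≠ 1. Max element order in ℤ_12×ℤ_6 is lcm(12,6) = 12 < 72, so it has no element of order 72

No, ℤ_12 × ℤ_6 ≇ ℤ_72


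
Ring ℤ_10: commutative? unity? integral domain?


ℤ_10 is a commutative ring with unity 1; 10 = 2×5 is composite, so 2·5 ≡ 0 gives zero divisors (not an integral domain)
Commutative: Yes
Integral domain: No
Has unity: Yes

ℤ_10: Commutative=Yes, Unity=Yes


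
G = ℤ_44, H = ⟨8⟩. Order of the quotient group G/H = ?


|⟨8⟩| = n / gcd(8, 44) = 44 / 4 = 11
H is normal (ℤ_44 is abelian).
|G/H| = |G| / |H| = 44 / 11 = 4

|G/H| = 4


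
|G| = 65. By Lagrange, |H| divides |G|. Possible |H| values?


Lagrange's theorem: |H| divides |G|
|G| = 65
Divisors of 65: 1, 5, 13, 65

Possible subgroup orders: {1, 5, 13, 65}


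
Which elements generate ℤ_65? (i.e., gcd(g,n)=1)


g generates ℤ_n iff gcd(g,n) = 1
Prime factors of 65: 5, 13
Generators are g ∈ {1,...,64} not divisible by any of these primes.
Generators: {1, 2, 3, 4, 6, 7, 8, 9, 11, 12, 14, 16, 17, 18, 19, 21, 22, 23, 24, 27, 28, 29, 31, 32, 33, 34, 36, 37, 38, 41, 42, 43, 44, 46, 47, 48, 49, 51, 53, 54, 56, 57, 58, 59, 61, 62, 63, 64}
Number of generators = φ(65) = 48

Generators of ℤ_65 = {1, 2, 3, 4, 6, 7, 8, 9, 11, 12, 14, 16, 17, 18, 19, 21, 22, 23, 24, 27, 28, 29, 31, 32, 33, 34, 36, 37, 38, 41, 42, 43, 44, 46, 47, 48, 49, 51, 53, 54, 56, 57, 58, 59, 61, 62, 63, 64}


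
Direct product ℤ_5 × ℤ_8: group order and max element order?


|ℤ_5 × ℤ_8| = 5 × 8 = 40
Max element order = lcm(5,8) = 40
Cyclic? Yes (gcd=1)

|ℤ_5×ℤ_8| = 40, max element order = 40


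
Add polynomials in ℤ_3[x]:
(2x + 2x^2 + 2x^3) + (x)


Add coefficients mod 3:
x^0: 0 + 0 = 0 (mod 3)
x^1: 2 + 1 = 0 (mod 3)
x^2: 2 + 0 = 2 (mod 3)
x^3: 2 + 0 = 2 (mod 3)
Result: 2x^2 + 2x^3

f + g = 2x^2 + 2x^3


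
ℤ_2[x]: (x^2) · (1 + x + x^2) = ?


Expand and collect like terms; reduce coefficients mod 2:
x^0: 0·1 = 0 ≡ 0 (mod 2)
x^1: 0·1 + 0·1 = 0 ≡ 0 (mod 2)
x^2: 0·1 + 0·1 + 1·1 = 1 ≡ 1 (mod 2)
x^3: 0·1 + 1·1 = 1 ≡ 1 (mod 2)
x^4: 1·1 = 1 ≡ 1 (mod 2)
Result: x^2 + x^3 + x^4

f · g = x^2 + x^3 + x^4


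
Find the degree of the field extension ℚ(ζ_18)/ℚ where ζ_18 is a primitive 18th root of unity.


[ℚ(ζ_n):ℚ] = deg Φ_n(x) = φ(n). Here φ(18) = 6

[ℚ(ζ_18)/ℚ where ζ_18 is a primitive 18th root of unity] = 6


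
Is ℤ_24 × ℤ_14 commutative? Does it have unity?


Direct product ring; commutative with unity (1,1); but (1,0)·(0,1) = (0,0) gives zero divisors, so not an integral domain
Commutative: Yes
Integral domain: No
Has unity: Yes

ℤ_24 × ℤ_14: Commutative=Yes, Unity=Yes


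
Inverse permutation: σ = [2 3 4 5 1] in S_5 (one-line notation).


To find σ⁻¹, swap domain and range:
σ(1) = 2 → σ⁻¹(2) = 1
σ(2) = 3 → σ⁻¹(3) = 2
σ(3) = 4 → σ⁻¹(4) = 3
σ(4) = 5 → σ⁻¹(5) = 4
σ(5) = 1 → σ⁻¹(1) = 5

σ⁻¹ = [5 1 2 3 4]


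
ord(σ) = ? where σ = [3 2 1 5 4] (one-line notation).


Cycle decomposition: (1 3) (4 5)
Cycle lengths: 2, 2
Order = lcm(2, 2) = 2

ord(σ) = 2


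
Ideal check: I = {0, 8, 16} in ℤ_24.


Check ideal conditions for I = {0, 8, 16} in ℤ_24:
(1) I is an additive subgroup? Yes
(2) For r ∈ ℤ_24 and a ∈ I: r·a ∈ I? Yes

Yes, I is an ideal of ℤ_24


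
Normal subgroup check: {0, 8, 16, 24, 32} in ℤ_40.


H = {0, 8, 16, 24, 32} in ℤ_40
ℤ_40 is abelian; every subgroup of an abelian group is normal

Yes, normal subgroup


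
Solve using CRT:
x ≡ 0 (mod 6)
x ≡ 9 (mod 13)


m₁ = 6, m₂ = 13, gcd = 1, so CRT applies. M = m₁·m₂ = 78
Let M₁ = M/m₁ = 13, M₂ = M/m₂ = 6
Find y₁ ≡ M₁⁻¹ (mod m₁): 13⁻¹ ≡ 1 (mod 6)
Find y₂ ≡ M₂⁻¹ (mod m₂): 6⁻¹ ≡ 11 (mod 13)
x = a₁·M₁·y₁ + a₂·M₂·y₂ = 0·13·1 + 9·6·11 = 594
Reduce mod 78: x ≡ 48
Check: 48 mod 6 = 0 ✓, 48 mod 13 = 9 ✓

x ≡ 48 (mod 78)


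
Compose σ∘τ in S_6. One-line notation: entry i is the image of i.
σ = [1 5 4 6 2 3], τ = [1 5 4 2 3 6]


σ∘τ: apply τ first, then σ
1 →τ 1 →σ 1
2 →τ 5 →σ 2
3 →τ 4 →σ 6
4 →τ 2 →σ 5
5 →τ 3 →σ 4
6 →τ 6 →σ 3

σ∘τ = [1 2 6 5 4 3]


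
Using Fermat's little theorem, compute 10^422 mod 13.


Fermat's little theorem: if p is prime and gcd(a,p)=1, then a^(p-1) ≡ 1 (mod p)
p = 13 is prime, gcd(10,13) = 1
Reduce exponent: 422 mod 12 = 2
So 10^422 ≡ 10^2 (mod 13)
10^2 mod 13 = 9

10^422 ≡ 9 (mod 13)


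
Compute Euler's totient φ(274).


Factor n: 274 = 2 × 137
φ(n) = n · ∏(1 - 1/p) over distinct primes p | n
φ(274) = 274 · (1 - 1/2) · (1 - 1/137) = 136

φ(274) = 136


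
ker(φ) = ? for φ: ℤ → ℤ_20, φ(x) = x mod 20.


Kernel = preimage of identity
ker(φ) = {x ∈ ℤ : x ≡ 0 (mod 20)} = 20ℤ = {0, ±20, ±40, ...}

ker(φ) = 20ℤ


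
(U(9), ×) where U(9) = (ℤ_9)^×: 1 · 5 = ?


Operation: multiplication mod 9
1 · 5 = (a × b) mod 9 with a = 1, b = 5

1 · 5 = 5


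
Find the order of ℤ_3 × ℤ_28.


|A × B| = |A| · |B|
|ℤ_3 × ℤ_28| = 3 × 28 = 84

|ℤ_3 × ℤ_28| = 84


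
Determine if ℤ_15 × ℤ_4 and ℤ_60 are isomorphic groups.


Comparing ℤ_15 × ℤ_4 and ℤ_60:
gcd(15,4) = 1, so ℤ_15 × ℤ_4 ≅ ℤ_60 (CRT)

Yes, ℤ_15 × ℤ_4 ≅ ℤ_60


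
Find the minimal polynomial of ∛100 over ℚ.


∛100 satisfies x³ - 100 = 0, irreducible over ℚ (no rational root; 100 is not a perfect cube)

Minimal polynomial: x³ - 100


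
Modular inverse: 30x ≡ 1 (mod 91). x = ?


Use the extended Euclidean algorithm to write 1 = 30·s + 91·t; then s mod 91 is the inverse.
Euclidean algorithm:
  30 = 0·91 + 30
  91 = 3·30 + 1
  30 = 30·1 + 0
gcd(30,91) = 1
Back-substitution gives: 30·(-3) + 91·(1) = 1
So 30⁻¹ ≡ -3 ≡ 88 (mod 91)
Check: 30 × 88 = 2640 ≡ 1 (mod 91) ✓

30⁻¹ ≡ 88 (mod 91)


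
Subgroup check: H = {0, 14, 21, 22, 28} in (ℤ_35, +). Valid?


Subgroup test for H = {0, 14, 21, 22, 28} in (ℤ_35, +):
(1) 0 ∈ H? Yes
(2) Closure: for all a,b ∈ H, (a+b) mod 35 ∈ H? No  [counterexample: 14 + 22 = 1 ∉ H]
(3) Inverses: for all a ∈ H, -a mod 35 ∈ H? No

No, H is not a subgroup of ℤ_35


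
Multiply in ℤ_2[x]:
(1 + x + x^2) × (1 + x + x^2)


Expand and collect like terms; reduce coefficients mod 2:
x^0: 1·1 = 1 ≡ 1 (mod 2)
x^1: 1·1 + 1·1 = 2 ≡ 0 (mod 2)
x^2: 1·1 + 1·1 + 1·1 = 3 ≡ 1 (mod 2)
x^3: 1·1 + 1·1 = 2 ≡ 0 (mod 2)
x^4: 1·1 = 1 ≡ 1 (mod 2)
Result: 1 + x^2 + x^4

f · g = 1 + x^2 + x^4


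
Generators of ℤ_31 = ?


g generates ℤ_n iff gcd(g,n) = 1
Prime factors of 31: 31
Generators are g ∈ {1,...,30} not divisible by any of these primes.
Generators: {1, 2, 3, 4, 5, 6, 7, 8, 9, 10, 11, 12, 13, 14, 15, 16, 17, 18, 19, 20, 21, 22, 23, 24, 25, 26, 27, 28, 29, 30}
Number of generators = φ(31) = 30

Generators of ℤ_31 = {1, 2, 3, 4, 5, 6, 7, 8, 9, 10, 11, 12, 13, 14, 15, 16, 17, 18, 19, 20, 21, 22, 23, 24, 25, 26, 27, 28, 29, 30}
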